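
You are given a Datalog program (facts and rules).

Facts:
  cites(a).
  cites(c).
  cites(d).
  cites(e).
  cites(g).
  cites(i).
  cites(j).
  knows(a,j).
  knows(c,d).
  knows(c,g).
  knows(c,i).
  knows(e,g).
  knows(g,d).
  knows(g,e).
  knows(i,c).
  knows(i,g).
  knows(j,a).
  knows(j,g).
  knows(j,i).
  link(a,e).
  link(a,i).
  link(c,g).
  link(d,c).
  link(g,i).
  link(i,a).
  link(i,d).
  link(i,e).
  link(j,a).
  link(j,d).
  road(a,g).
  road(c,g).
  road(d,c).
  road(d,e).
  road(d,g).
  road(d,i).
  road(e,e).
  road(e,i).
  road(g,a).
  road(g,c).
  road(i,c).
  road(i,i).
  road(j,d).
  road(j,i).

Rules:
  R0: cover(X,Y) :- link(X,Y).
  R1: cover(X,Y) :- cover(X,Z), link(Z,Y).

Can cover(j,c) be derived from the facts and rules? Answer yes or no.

yes

round 1: derive cover(a,e) via R0 from link(a,e)
round 1: derive cover(a,i) via R0 from link(a,i)
round 1: derive cover(c,g) via R0 from link(c,g)
round 1: derive cover(d,c) via R0 from link(d,c)
round 1: derive cover(g,i) via R0 from link(g,i)
round 1: derive cover(i,a) via R0 from link(i,a)
round 1: derive cover(i,d) via R0 from link(i,d)
round 1: derive cover(i,e) via R0 from link(i,e)
round 1: derive cover(j,a) via R0 from link(j,a)
round 1: derive cover(j,d) via R0 from link(j,d)
round 2: derive cover(a,a) via R1 from cover(a,i), link(i,a)
round 2: derive cover(a,d) via R1 from cover(a,i), link(i,d)
round 2: derive cover(c,i) via R1 from cover(c,g), link(g,i)
round 2: derive cover(d,g) via R1 from cover(d,c), link(c,g)
round 2: derive cover(g,a) via R1 from cover(g,i), link(i,a)
round 2: derive cover(g,d) via R1 from cover(g,i), link(i,d)
round 2: derive cover(g,e) via R1 from cover(g,i), link(i,e)
round 2: derive cover(i,c) via R1 from cover(i,d), link(d,c)
round 2: derive cover(i,i) via R1 from cover(i,a), link(a,i)
round 2: derive cover(j,c) via R1 from cover(j,d), link(d,c)
round 2: derive cover(j,e) via R1 from cover(j,a), link(a,e)
round 2: derive cover(j,i) via R1 from cover(j,a), link(a,i)
round 3: derive cover(a,c) via R1 from cover(a,d), link(d,c)
round 3: derive cover(c,a) via R1 from cover(c,i), link(i,a)
round 3: derive cover(c,d) via R1 from cover(c,i), link(i,d)
round 3: derive cover(c,e) via R1 from cover(c,i), link(i,e)
round 3: derive cover(d,i) via R1 from cover(d,g), link(g,i)
round 3: derive cover(g,c) via R1 from cover(g,d), link(d,c)
round 3: derive cover(i,g) via R1 from cover(i,c), link(c,g)
round 3: derive cover(j,g) via R1 from cover(j,c), link(c,g)
round 4: derive cover(a,g) via R1 from cover(a,c), link(c,g)
round 4: derive cover(c,c) via R1 from cover(c,d), link(d,c)
round 4: derive cover(d,a) via R1 from cover(d,i), link(i,a)
round 4: derive cover(d,d) via R1 from cover(d,i), link(i,d)
round 4: derive cover(d,e) via R1 from cover(d,i), link(i,e)
round 4: derive cover(g,g) via R1 from cover(g,c), link(c,g)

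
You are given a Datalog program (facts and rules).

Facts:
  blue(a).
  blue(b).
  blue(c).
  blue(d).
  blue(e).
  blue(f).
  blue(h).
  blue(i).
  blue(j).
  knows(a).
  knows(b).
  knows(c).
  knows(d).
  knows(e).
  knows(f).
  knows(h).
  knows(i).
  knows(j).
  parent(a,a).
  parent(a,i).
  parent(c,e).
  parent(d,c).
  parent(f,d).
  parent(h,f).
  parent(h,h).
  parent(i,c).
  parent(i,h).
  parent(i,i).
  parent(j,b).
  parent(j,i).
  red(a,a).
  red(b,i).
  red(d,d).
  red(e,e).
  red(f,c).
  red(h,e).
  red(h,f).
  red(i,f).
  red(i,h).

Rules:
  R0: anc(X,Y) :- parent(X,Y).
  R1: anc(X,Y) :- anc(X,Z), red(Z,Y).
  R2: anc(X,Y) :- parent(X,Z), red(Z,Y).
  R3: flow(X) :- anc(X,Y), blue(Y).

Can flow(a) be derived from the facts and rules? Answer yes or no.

round 1: derive anc(a,a) via R0 from parent(a,a)
round 1: derive anc(a,i) via R0 from parent(a,i)
round 1: derive anc(c,e) via R0 from parent(c,e)
round 1: derive anc(d,c) via R0 from parent(d,c)
round 1: derive anc(f,d) via R0 from parent(f,d)
round 1: derive anc(h,f) via R0 from parent(h,f)
round 1: derive anc(h,h) via R0 from parent(h,h)
round 1: derive anc(i,c) via R0 from parent(i,c)
round 1: derive anc(i,h) via R0 from parent(i,h)
round 1: derive anc(i,i) via R0 from parent(i,i)
round 1: derive anc(j,b) via R0 from parent(j,b)
round 1: derive anc(j,i) via R0 from parent(j,i)
round 1: derive anc(a,f) via R2 from parent(a,i), red(i,f)
round 1: derive anc(a,h) via R2 from parent(a,i), red(i,h)
round 1: derive anc(h,c) via R2 from parent(h,f), red(f,c)
round 1: derive anc(h,e) via R2 from parent(h,h), red(h,e)
round 1: derive anc(i,e) via R2 from parent(i,h), red(h,e)
round 1: derive anc(i,f) via R2 from parent(i,h), red(h,f)
round 1: derive anc(j,f) via R2 from parent(j,i), red(i,f)
round 1: derive anc(j,h) via R2 from parent(j,i), red(i,h)
round 2: derive anc(a,c) via R1 from anc(a,f), red(f,c)
round 2: derive anc(a,e) via R1 from anc(a,h), red(h,e)
round 2: derive anc(j,c) via R1 from anc(j,f), red(f,c)
round 2: derive anc(j,e) via R1 from anc(j,h), red(h,e)
round 2: derive flow(a) via R3 from anc(a,a), blue(a)
round 2: derive flow(c) via R3 from anc(c,e), blue(e)
round 2: derive flow(d) via R3 from anc(d,c), blue(c)
round 2: derive flow(f) via R3 from anc(f,d), blue(d)
round 2: derive flow(h) via R3 from anc(h,c), blue(c)
round 2: derive flow(i) via R3 from anc(i,c), blue(c)
round 2: derive flow(j) via R3 from anc(j,b), blue(b)

yes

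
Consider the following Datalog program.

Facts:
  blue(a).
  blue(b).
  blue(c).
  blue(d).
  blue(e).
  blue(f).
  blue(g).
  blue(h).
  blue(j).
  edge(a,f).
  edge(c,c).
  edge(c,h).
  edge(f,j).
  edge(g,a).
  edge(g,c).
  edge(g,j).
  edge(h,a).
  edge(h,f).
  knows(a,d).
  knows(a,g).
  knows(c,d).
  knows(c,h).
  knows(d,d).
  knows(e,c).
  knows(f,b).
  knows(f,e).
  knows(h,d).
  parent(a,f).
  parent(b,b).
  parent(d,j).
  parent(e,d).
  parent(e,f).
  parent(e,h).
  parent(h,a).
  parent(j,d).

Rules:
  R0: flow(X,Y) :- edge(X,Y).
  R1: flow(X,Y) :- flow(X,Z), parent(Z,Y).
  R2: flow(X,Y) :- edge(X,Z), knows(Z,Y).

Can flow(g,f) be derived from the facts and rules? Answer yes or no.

yes

round 1: derive flow(a,f) via R0 from edge(a,f)
round 1: derive flow(c,c) via R0 from edge(c,c)
round 1: derive flow(c,h) via R0 from edge(c,h)
round 1: derive flow(f,j) via R0 from edge(f,j)
round 1: derive flow(g,a) via R0 from edge(g,a)
round 1: derive flow(g,c) via R0 from edge(g,c)
round 1: derive flow(g,j) via R0 from edge(g,j)
round 1: derive flow(h,a) via R0 from edge(h,a)
round 1: derive flow(h,f) via R0 from edge(h,f)
round 1: derive flow(a,b) via R2 from edge(a,f), knows(f,b)
round 1: derive flow(a,e) via R2 from edge(a,f), knows(f,e)
round 1: derive flow(c,d) via R2 from edge(c,c), knows(c,d)
round 1: derive flow(g,d) via R2 from edge(g,a), knows(a,d)
round 1: derive flow(g,g) via R2 from edge(g,a), knows(a,g)
round 1: derive flow(g,h) via R2 from edge(g,c), knows(c,h)
round 1: derive flow(h,b) via R2 from edge(h,f), knows(f,b)
round 1: derive flow(h,d) via R2 from edge(h,a), knows(a,d)
round 1: derive flow(h,e) via R2 from edge(h,f), knows(f,e)
round 1: derive flow(h,g) via R2 from edge(h,a), knows(a,g)
round 2: derive flow(a,d) via R1 from flow(a,e), parent(e,d)
round 2: derive flow(a,h) via R1 from flow(a,e), parent(e,h)
round 2: derive flow(c,a) via R1 from flow(c,h), parent(h,a)
round 2: derive flow(c,j) via R1 from flow(c,d), parent(d,j)
round 2: derive flow(f,d) via R1 from flow(f,j), parent(j,d)
round 2: derive flow(g,f) via R1 from flow(g,a), parent(a,f)
round 2: derive flow(h,h) via R1 from flow(h,e), parent(e,h)
round 2: derive flow(h,j) via R1 from flow(h,d), parent(d,j)
round 3: derive flow(a,a) via R1 from flow(a,h), parent(h,a)
round 3: derive flow(a,j) via R1 from flow(a,d), parent(d,j)
round 3: derive flow(c,f) via R1 from flow(c,a), parent(a,f)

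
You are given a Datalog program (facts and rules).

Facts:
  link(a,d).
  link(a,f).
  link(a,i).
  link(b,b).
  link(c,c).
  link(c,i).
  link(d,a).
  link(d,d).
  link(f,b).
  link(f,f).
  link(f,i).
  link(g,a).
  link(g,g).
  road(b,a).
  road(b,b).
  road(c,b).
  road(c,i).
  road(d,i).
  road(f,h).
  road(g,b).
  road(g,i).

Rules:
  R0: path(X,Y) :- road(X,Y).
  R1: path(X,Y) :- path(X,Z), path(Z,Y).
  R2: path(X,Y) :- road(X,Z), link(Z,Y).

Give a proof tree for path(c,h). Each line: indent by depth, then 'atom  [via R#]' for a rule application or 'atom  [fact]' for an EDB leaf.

round 1: derive path(b,a) via R0 from road(b,a)
round 1: derive path(b,b) via R0 from road(b,b)
round 1: derive path(c,b) via R0 from road(c,b)
round 1: derive path(c,i) via R0 from road(c,i)
round 1: derive path(d,i) via R0 from road(d,i)
round 1: derive path(f,h) via R0 from road(f,h)
round 1: derive path(g,b) via R0 from road(g,b)
round 1: derive path(g,i) via R0 from road(g,i)
round 1: derive path(b,d) via R2 from road(b,a), link(a,d)
round 1: derive path(b,f) via R2 from road(b,a), link(a,f)
round 1: derive path(b,i) via R2 from road(b,a), link(a,i)
round 2: derive path(b,h) via R1 from path(b,f), path(f,h)
round 2: derive path(c,a) via R1 from path(c,b), path(b,a)
round 2: derive path(c,d) via R1 from path(c,b), path(b,d)
round 2: derive path(c,f) via R1 from path(c,b), path(b,f)
round 2: derive path(g,a) via R1 from path(g,b), path(b,a)
round 2: derive path(g,d) via R1 from path(g,b), path(b,d)
round 2: derive path(g,f) via R1 from path(g,b), path(b,f)
round 3: derive path(c,h) via R1 from path(c,b), path(b,h)
round 3: derive path(g,h) via R1 from path(g,b), path(b,h)

path(c,h)  [via R1]
  path(c,b)  [via R0]
    road(c,b)  [fact]
  path(b,h)  [via R1]
    path(b,f)  [via R2]
      road(b,a)  [fact]
      link(a,f)  [fact]
    path(f,h)  [via R0]
      road(f,h)  [fact]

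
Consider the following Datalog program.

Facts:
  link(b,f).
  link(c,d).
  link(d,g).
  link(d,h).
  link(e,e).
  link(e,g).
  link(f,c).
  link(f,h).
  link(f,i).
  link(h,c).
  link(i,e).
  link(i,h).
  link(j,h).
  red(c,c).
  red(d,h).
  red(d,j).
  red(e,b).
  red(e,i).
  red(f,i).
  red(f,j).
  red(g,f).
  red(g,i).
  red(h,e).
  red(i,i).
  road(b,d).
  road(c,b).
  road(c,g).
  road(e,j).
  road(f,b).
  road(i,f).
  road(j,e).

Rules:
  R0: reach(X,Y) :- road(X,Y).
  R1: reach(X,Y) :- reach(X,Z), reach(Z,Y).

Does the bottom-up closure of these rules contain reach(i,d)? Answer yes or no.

round 1: derive reach(b,d) via R0 from road(b,d)
round 1: derive reach(c,b) via R0 from road(c,b)
round 1: derive reach(c,g) via R0 from road(c,g)
round 1: derive reach(e,j) via R0 from road(e,j)
round 1: derive reach(f,b) via R0 from road(f,b)
round 1: derive reach(i,f) via R0 from road(i,f)
round 1: derive reach(j,e) via R0 from road(j,e)
round 2: derive reach(c,d) via R1 from reach(c,b), reach(b,d)
round 2: derive reach(e,e) via R1 from reach(e,j), reach(j,e)
round 2: derive reach(f,d) via R1 from reach(f,b), reach(b,d)
round 2: derive reach(i,b) via R1 from reach(i,f), reach(f,b)
round 2: derive reach(j,j) via R1 from reach(j,e), reach(e,j)
round 3: derive reach(i,d) via R1 from reach(i,b), reach(b,d)

yes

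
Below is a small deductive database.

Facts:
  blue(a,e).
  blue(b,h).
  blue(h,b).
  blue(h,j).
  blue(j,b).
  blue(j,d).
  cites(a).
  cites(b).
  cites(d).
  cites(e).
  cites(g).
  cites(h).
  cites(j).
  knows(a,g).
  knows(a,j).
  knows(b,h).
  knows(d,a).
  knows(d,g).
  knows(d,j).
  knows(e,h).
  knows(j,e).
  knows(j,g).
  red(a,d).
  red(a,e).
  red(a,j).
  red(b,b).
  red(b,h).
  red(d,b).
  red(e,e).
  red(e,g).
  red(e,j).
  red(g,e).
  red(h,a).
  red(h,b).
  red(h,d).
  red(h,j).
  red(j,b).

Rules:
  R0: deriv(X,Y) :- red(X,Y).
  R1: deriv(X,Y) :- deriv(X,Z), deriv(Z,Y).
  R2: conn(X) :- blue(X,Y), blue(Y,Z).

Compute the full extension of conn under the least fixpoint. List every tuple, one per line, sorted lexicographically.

round 1: derive conn(b) via R2 from blue(b,h), blue(h,b)
round 1: derive conn(h) via R2 from blue(h,b), blue(b,h)
round 1: derive conn(j) via R2 from blue(j,b), blue(b,h)

conn(b)
conn(h)
conn(j)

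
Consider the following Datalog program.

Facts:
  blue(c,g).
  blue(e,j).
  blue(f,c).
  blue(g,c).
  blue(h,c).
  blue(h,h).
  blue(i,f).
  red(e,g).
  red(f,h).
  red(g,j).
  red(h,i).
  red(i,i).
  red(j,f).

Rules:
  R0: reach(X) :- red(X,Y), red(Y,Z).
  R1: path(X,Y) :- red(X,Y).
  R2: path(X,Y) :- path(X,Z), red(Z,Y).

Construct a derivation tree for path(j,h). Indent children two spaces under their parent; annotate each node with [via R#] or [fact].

round 1: derive path(e,g) via R1 from red(e,g)
round 1: derive path(f,h) via R1 from red(f,h)
round 1: derive path(g,j) via R1 from red(g,j)
round 1: derive path(h,i) via R1 from red(h,i)
round 1: derive path(i,i) via R1 from red(i,i)
round 1: derive path(j,f) via R1 from red(j,f)
round 2: derive path(e,j) via R2 from path(e,g), red(g,j)
round 2: derive path(f,i) via R2 from path(f,h), red(h,i)
round 2: derive path(g,f) via R2 from path(g,j), red(j,f)
round 2: derive path(j,h) via R2 from path(j,f), red(f,h)
round 3: derive path(e,f) via R2 from path(e,j), red(j,f)
round 3: derive path(g,h) via R2 from path(g,f), red(f,h)
round 3: derive path(j,i) via R2 from path(j,h), red(h,i)
round 4: derive path(e,h) via R2 from path(e,f), red(f,h)
round 4: derive path(g,i) via R2 from path(g,h), red(h,i)
round 5: derive path(e,i) via R2 from path(e,h), red(h,i)

path(j,h)  [via R2]
  path(j,f)  [via R1]
    red(j,f)  [fact]
  red(f,h)  [fact]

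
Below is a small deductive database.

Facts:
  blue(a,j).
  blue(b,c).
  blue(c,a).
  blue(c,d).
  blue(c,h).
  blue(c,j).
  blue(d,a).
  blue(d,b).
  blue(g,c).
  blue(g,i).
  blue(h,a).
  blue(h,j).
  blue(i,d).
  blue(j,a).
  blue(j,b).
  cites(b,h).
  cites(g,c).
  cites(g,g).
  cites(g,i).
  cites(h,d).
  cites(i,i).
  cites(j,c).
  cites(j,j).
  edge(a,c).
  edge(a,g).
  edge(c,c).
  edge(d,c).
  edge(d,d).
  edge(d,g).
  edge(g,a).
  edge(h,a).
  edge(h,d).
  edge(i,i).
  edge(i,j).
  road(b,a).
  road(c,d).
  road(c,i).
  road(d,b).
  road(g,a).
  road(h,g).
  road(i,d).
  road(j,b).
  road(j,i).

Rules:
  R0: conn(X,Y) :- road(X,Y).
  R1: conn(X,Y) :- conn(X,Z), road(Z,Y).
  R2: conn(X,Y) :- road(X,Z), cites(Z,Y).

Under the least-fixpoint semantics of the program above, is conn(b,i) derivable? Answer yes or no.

no

round 1: derive conn(b,a) via R0 from road(b,a)
round 1: derive conn(c,d) via R0 from road(c,d)
round 1: derive conn(c,i) via R0 from road(c,i)
round 1: derive conn(d,b) via R0 from road(d,b)
round 1: derive conn(g,a) via R0 from road(g,a)
round 1: derive conn(h,g) via R0 from road(h,g)
round 1: derive conn(i,d) via R0 from road(i,d)
round 1: derive conn(j,b) via R0 from road(j,b)
round 1: derive conn(j,i) via R0 from road(j,i)
round 1: derive conn(d,h) via R2 from road(d,b), cites(b,h)
round 1: derive conn(h,c) via R2 from road(h,g), cites(g,c)
round 1: derive conn(h,i) via R2 from road(h,g), cites(g,i)
round 1: derive conn(j,h) via R2 from road(j,b), cites(b,h)
round 2: derive conn(c,b) via R1 from conn(c,d), road(d,b)
round 2: derive conn(d,a) via R1 from conn(d,b), road(b,a)
round 2: derive conn(d,g) via R1 from conn(d,h), road(h,g)
round 2: derive conn(h,a) via R1 from conn(h,g), road(g,a)
round 2: derive conn(h,d) via R1 from conn(h,c), road(c,d)
round 2: derive conn(i,b) via R1 from conn(i,d), road(d,b)
round 2: derive conn(j,a) via R1 from conn(j,b), road(b,a)
round 2: derive conn(j,d) via R1 from conn(j,i), road(i,d)
round 2: derive conn(j,g) via R1 from conn(j,h), road(h,g)
round 3: derive conn(c,a) via R1 from conn(c,b), road(b,a)
round 3: derive conn(h,b) via R1 from conn(h,d), road(d,b)
round 3: derive conn(i,a) via R1 from conn(i,b), road(b,a)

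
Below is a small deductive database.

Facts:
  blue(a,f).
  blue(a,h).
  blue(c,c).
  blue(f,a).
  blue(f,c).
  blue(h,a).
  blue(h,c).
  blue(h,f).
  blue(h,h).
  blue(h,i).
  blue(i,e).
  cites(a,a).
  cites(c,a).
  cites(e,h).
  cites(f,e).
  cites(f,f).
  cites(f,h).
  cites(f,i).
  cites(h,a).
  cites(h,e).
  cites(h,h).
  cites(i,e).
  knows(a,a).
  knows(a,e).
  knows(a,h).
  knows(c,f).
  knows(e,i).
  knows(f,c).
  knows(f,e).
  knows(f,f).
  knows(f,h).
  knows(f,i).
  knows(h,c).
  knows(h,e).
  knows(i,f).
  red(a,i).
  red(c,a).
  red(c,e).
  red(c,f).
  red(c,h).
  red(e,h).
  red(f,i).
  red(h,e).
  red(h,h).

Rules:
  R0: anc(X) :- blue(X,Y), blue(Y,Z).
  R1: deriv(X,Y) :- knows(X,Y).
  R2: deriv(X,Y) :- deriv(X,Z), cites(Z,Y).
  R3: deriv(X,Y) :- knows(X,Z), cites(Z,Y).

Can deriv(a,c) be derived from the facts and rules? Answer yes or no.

no

round 1: derive deriv(a,a) via R1 from knows(a,a)
round 1: derive deriv(a,e) via R1 from knows(a,e)
round 1: derive deriv(a,h) via R1 from knows(a,h)
round 1: derive deriv(c,f) via R1 from knows(c,f)
round 1: derive deriv(e,i) via R1 from knows(e,i)
round 1: derive deriv(f,c) via R1 from knows(f,c)
round 1: derive deriv(f,e) via R1 from knows(f,e)
round 1: derive deriv(f,f) via R1 from knows(f,f)
round 1: derive deriv(f,h) via R1 from knows(f,h)
round 1: derive deriv(f,i) via R1 from knows(f,i)
round 1: derive deriv(h,c) via R1 from knows(h,c)
round 1: derive deriv(h,e) via R1 from knows(h,e)
round 1: derive deriv(i,f) via R1 from knows(i,f)
round 1: derive deriv(c,e) via R3 from knows(c,f), cites(f,e)
round 1: derive deriv(c,h) via R3 from knows(c,f), cites(f,h)
round 1: derive deriv(c,i) via R3 from knows(c,f), cites(f,i)
round 1: derive deriv(e,e) via R3 from knows(e,i), cites(i,e)
round 1: derive deriv(f,a) via R3 from knows(f,c), cites(c,a)
round 1: derive deriv(h,a) via R3 from knows(h,c), cites(c,a)
round 1: derive deriv(h,h) via R3 from knows(h,e), cites(e,h)
round 1: derive deriv(i,e) via R3 from knows(i,f), cites(f,e)
round 1: derive deriv(i,h) via R3 from knows(i,f), cites(f,h)
round 1: derive deriv(i,i) via R3 from knows(i,f), cites(f,i)
round 2: derive deriv(c,a) via R2 from deriv(c,h), cites(h,a)
round 2: derive deriv(e,h) via R2 from deriv(e,e), cites(e,h)
round 2: derive deriv(i,a) via R2 from deriv(i,h), cites(h,a)
round 3: derive deriv(e,a) via R2 from deriv(e,h), cites(h,a)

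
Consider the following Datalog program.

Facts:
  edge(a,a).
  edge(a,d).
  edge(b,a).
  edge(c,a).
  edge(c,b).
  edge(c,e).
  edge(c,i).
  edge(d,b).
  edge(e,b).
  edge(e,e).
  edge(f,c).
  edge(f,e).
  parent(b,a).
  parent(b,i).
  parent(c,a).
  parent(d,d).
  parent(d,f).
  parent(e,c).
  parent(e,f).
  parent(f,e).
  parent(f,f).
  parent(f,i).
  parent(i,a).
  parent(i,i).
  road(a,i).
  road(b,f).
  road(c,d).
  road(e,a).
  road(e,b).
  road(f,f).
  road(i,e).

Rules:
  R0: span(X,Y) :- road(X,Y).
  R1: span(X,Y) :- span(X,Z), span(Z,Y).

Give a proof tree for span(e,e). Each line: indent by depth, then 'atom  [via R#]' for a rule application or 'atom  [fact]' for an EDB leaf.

span(e,e)  [via R1]
  span(e,a)  [via R0]
    road(e,a)  [fact]
  span(a,e)  [via R1]
    span(a,i)  [via R0]
      road(a,i)  [fact]
    span(i,e)  [via R0]
      road(i,e)  [fact]

round 1: derive span(a,i) via R0 from road(a,i)
round 1: derive span(b,f) via R0 from road(b,f)
round 1: derive span(c,d) via R0 from road(c,d)
round 1: derive span(e,a) via R0 from road(e,a)
round 1: derive span(e,b) via R0 from road(e,b)
round 1: derive span(f,f) via R0 from road(f,f)
round 1: derive span(i,e) via R0 from road(i,e)
round 2: derive span(a,e) via R1 from span(a,i), span(i,e)
round 2: derive span(e,f) via R1 from span(e,b), span(b,f)
round 2: derive span(e,i) via R1 from span(e,a), span(a,i)
round 2: derive span(i,a) via R1 from span(i,e), span(e,a)
round 2: derive span(i,b) via R1 from span(i,e), span(e,b)
round 3: derive span(a,a) via R1 from span(a,e), span(e,a)
round 3: derive span(a,b) via R1 from span(a,e), span(e,b)
round 3: derive span(a,f) via R1 from span(a,e), span(e,f)
round 3: derive span(e,e) via R1 from span(e,a), span(a,e)
round 3: derive span(i,f) via R1 from span(i,b), span(b,f)
round 3: derive span(i,i) via R1 from span(i,a), span(a,i)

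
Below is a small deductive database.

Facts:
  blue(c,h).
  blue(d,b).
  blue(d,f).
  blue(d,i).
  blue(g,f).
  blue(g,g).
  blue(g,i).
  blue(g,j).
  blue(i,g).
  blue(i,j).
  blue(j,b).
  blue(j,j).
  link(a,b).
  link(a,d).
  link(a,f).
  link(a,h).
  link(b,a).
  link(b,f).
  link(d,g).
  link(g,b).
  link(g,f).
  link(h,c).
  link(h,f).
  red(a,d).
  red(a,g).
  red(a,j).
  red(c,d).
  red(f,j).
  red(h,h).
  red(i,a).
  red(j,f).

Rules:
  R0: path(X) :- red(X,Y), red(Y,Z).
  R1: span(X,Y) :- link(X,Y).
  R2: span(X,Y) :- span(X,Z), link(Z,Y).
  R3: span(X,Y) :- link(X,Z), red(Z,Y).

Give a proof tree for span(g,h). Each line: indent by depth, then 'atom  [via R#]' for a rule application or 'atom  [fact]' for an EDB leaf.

round 1: derive span(a,b) via R1 from link(a,b)
round 1: derive span(a,d) via R1 from link(a,d)
round 1: derive span(a,f) via R1 from link(a,f)
round 1: derive span(a,h) via R1 from link(a,h)
round 1: derive span(b,a) via R1 from link(b,a)
round 1: derive span(b,f) via R1 from link(b,f)
round 1: derive span(d,g) via R1 from link(d,g)
round 1: derive span(g,b) via R1 from link(g,b)
round 1: derive span(g,f) via R1 from link(g,f)
round 1: derive span(h,c) via R1 from link(h,c)
round 1: derive span(h,f) via R1 from link(h,f)
round 1: derive span(a,j) via R3 from link(a,f), red(f,j)
round 1: derive span(b,d) via R3 from link(b,a), red(a,d)
round 1: derive span(b,g) via R3 from link(b,a), red(a,g)
round 1: derive span(b,j) via R3 from link(b,a), red(a,j)
round 1: derive span(g,j) via R3 from link(g,f), red(f,j)
round 1: derive span(h,d) via R3 from link(h,c), red(c,d)
round 1: derive span(h,j) via R3 from link(h,f), red(f,j)
round 2: derive span(a,a) via R2 from span(a,b), link(b,a)
round 2: derive span(a,c) via R2 from span(a,h), link(h,c)
round 2: derive span(a,g) via R2 from span(a,d), link(d,g)
round 2: derive span(b,b) via R2 from span(b,a), link(a,b)
round 2: derive span(b,h) via R2 from span(b,a), link(a,h)
round 2: derive span(d,b) via R2 from span(d,g), link(g,b)
round 2: derive span(d,f) via R2 from span(d,g), link(g,f)
round 2: derive span(g,a) via R2 from span(g,b), link(b,a)
round 2: derive span(h,g) via R2 from span(h,d), link(d,g)
round 3: derive span(b,c) via R2 from span(b,h), link(h,c)
round 3: derive span(d,a) via R2 from span(d,b), link(b,a)
round 3: derive span(g,d) via R2 from span(g,a), link(a,d)
round 3: derive span(g,h) via R2 from span(g,a), link(a,h)
round 3: derive span(h,b) via R2 from span(h,g), link(g,b)
round 4: derive span(d,d) via R2 from span(d,a), link(a,d)
round 4: derive span(d,h) via R2 from span(d,a), link(a,h)
round 4: derive span(g,c) via R2 from span(g,h), link(h,c)
round 4: derive span(g,g) via R2 from span(g,d), link(d,g)
round 4: derive span(h,a) via R2 from span(h,b), link(b,a)
round 5: derive span(d,c) via R2 from span(d,h), link(h,c)
round 5: derive span(h,h) via R2 from span(h,a), link(a,h)

span(g,h)  [via R2]
  span(g,a)  [via R2]
    span(g,b)  [via R1]
      link(g,b)  [fact]
    link(b,a)  [fact]
  link(a,h)  [fact]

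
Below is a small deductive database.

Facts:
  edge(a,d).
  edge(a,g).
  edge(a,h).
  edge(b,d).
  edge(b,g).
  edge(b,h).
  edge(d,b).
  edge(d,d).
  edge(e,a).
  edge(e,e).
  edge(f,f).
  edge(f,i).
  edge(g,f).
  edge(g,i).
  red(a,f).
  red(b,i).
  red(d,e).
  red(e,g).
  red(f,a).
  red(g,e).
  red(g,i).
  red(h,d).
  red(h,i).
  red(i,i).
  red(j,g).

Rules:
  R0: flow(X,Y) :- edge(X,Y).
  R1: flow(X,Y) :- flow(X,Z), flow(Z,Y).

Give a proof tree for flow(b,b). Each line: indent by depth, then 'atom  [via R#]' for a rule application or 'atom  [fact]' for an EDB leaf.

round 1: derive flow(a,d) via R0 from edge(a,d)
round 1: derive flow(a,g) via R0 from edge(a,g)
round 1: derive flow(a,h) via R0 from edge(a,h)
round 1: derive flow(b,d) via R0 from edge(b,d)
round 1: derive flow(b,g) via R0 from edge(b,g)
round 1: derive flow(b,h) via R0 from edge(b,h)
round 1: derive flow(d,b) via R0 from edge(d,b)
round 1: derive flow(d,d) via R0 from edge(d,d)
round 1: derive flow(e,a) via R0 from edge(e,a)
round 1: derive flow(e,e) via R0 from edge(e,e)
round 1: derive flow(f,f) via R0 from edge(f,f)
round 1: derive flow(f,i) via R0 from edge(f,i)
round 1: derive flow(g,f) via R0 from edge(g,f)
round 1: derive flow(g,i) via R0 from edge(g,i)
round 2: derive flow(a,b) via R1 from flow(a,d), flow(d,b)
round 2: derive flow(a,f) via R1 from flow(a,g), flow(g,f)
round 2: derive flow(a,i) via R1 from flow(a,g), flow(g,i)
round 2: derive flow(b,b) via R1 from flow(b,d), flow(d,b)
round 2: derive flow(b,f) via R1 from flow(b,g), flow(g,f)
round 2: derive flow(b,i) via R1 from flow(b,g), flow(g,i)
round 2: derive flow(d,g) via R1 from flow(d,b), flow(b,g)
round 2: derive flow(d,h) via R1 from flow(d,b), flow(b,h)
round 2: derive flow(e,d) via R1 from flow(e,a), flow(a,d)
round 2: derive flow(e,g) via R1 from flow(e,a), flow(a,g)
round 2: derive flow(e,h) via R1 from flow(e,a), flow(a,h)
round 3: derive flow(d,f) via R1 from flow(d,b), flow(b,f)
round 3: derive flow(d,i) via R1 from flow(d,b), flow(b,i)
round 3: derive flow(e,b) via R1 from flow(e,a), flow(a,b)
round 3: derive flow(e,f) via R1 from flow(e,a), flow(a,f)
round 3: derive flow(e,i) via R1 from flow(e,a), flow(a,i)

flow(b,b)  [via R1]
  flow(b,d)  [via R0]
    edge(b,d)  [fact]
  flow(d,b)  [via R0]
    edge(d,b)  [fact]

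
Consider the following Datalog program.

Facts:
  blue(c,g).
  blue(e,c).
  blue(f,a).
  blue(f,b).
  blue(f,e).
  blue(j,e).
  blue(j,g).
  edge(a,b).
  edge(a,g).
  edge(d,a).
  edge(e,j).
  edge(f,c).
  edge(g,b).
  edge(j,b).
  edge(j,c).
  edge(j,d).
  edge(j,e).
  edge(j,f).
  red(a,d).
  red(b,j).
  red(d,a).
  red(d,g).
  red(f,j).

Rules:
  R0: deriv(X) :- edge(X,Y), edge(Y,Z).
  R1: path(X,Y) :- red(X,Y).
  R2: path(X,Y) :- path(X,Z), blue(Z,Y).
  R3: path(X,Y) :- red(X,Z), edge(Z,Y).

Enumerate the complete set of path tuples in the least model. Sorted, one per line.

round 1: derive path(a,d) via R1 from red(a,d)
round 1: derive path(b,j) via R1 from red(b,j)
round 1: derive path(d,a) via R1 from red(d,a)
round 1: derive path(d,g) via R1 from red(d,g)
round 1: derive path(f,j) via R1 from red(f,j)
round 1: derive path(a,a) via R3 from red(a,d), edge(d,a)
round 1: derive path(b,b) via R3 from red(b,j), edge(j,b)
round 1: derive path(b,c) via R3 from red(b,j), edge(j,c)
round 1: derive path(b,d) via R3 from red(b,j), edge(j,d)
round 1: derive path(b,e) via R3 from red(b,j), edge(j,e)
round 1: derive path(b,f) via R3 from red(b,j), edge(j,f)
round 1: derive path(d,b) via R3 from red(d,a), edge(a,b)
round 1: derive path(f,b) via R3 from red(f,j), edge(j,b)
round 1: derive path(f,c) via R3 from red(f,j), edge(j,c)
round 1: derive path(f,d) via R3 from red(f,j), edge(j,d)
round 1: derive path(f,e) via R3 from red(f,j), edge(j,e)
round 1: derive path(f,f) via R3 from red(f,j), edge(j,f)
round 2: derive path(b,a) via R2 from path(b,f), blue(f,a)
round 2: derive path(b,g) via R2 from path(b,c), blue(c,g)
round 2: derive path(f,a) via R2 from path(f,f), blue(f,a)
round 2: derive path(f,g) via R2 from path(f,c), blue(c,g)

path(a,a)
path(a,d)
path(b,a)
path(b,b)
path(b,c)
path(b,d)
path(b,e)
path(b,f)
path(b,g)
path(b,j)
path(d,a)
path(d,b)
path(d,g)
path(f,a)
path(f,b)
path(f,c)
path(f,d)
path(f,e)
path(f,f)
path(f,g)
path(f,j)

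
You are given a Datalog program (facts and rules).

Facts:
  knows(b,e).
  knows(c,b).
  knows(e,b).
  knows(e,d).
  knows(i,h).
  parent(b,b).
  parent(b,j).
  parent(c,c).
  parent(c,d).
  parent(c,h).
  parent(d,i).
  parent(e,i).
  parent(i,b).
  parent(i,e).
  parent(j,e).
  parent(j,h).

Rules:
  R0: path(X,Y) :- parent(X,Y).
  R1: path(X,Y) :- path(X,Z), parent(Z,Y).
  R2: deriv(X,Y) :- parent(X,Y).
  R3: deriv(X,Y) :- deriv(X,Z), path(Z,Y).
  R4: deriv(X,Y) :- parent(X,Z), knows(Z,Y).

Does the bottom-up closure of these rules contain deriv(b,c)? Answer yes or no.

no

round 1: derive path(b,b) via R0 from parent(b,b)
round 1: derive path(b,j) via R0 from parent(b,j)
round 1: derive path(c,c) via R0 from parent(c,c)
round 1: derive path(c,d) via R0 from parent(c,d)
round 1: derive path(c,h) via R0 from parent(c,h)
round 1: derive path(d,i) via R0 from parent(d,i)
round 1: derive path(e,i) via R0 from parent(e,i)
round 1: derive path(i,b) via R0 from parent(i,b)
round 1: derive path(i,e) via R0 from parent(i,e)
round 1: derive path(j,e) via R0 from parent(j,e)
round 1: derive path(j,h) via R0 from parent(j,h)
round 1: derive deriv(b,b) via R2 from parent(b,b)
round 1: derive deriv(b,j) via R2 from parent(b,j)
round 1: derive deriv(c,c) via R2 from parent(c,c)
round 1: derive deriv(c,d) via R2 from parent(c,d)
round 1: derive deriv(c,h) via R2 from parent(c,h)
round 1: derive deriv(d,i) via R2 from parent(d,i)
round 1: derive deriv(e,i) via R2 from parent(e,i)
round 1: derive deriv(i,b) via R2 from parent(i,b)
round 1: derive deriv(i,e) via R2 from parent(i,e)
round 1: derive deriv(j,e) via R2 from parent(j,e)
round 1: derive deriv(j,h) via R2 from parent(j,h)
round 1: derive deriv(b,e) via R4 from parent(b,b), knows(b,e)
round 1: derive deriv(c,b) via R4 from parent(c,c), knows(c,b)
round 1: derive deriv(d,h) via R4 from parent(d,i), knows(i,h)
round 1: derive deriv(e,h) via R4 from parent(e,i), knows(i,h)
round 1: derive deriv(i,d) via R4 from parent(i,e), knows(e,d)
round 1: derive deriv(j,b) via R4 from parent(j,e), knows(e,b)
round 1: derive deriv(j,d) via R4 from parent(j,e), knows(e,d)
round 2: derive path(b,e) via R1 from path(b,j), parent(j,e)
round 2: derive path(b,h) via R1 from path(b,j), parent(j,h)
round 2: derive path(c,i) via R1 from path(c,d), parent(d,i)
round 2: derive path(d,b) via R1 from path(d,i), parent(i,b)
round 2: derive path(d,e) via R1 from path(d,i), parent(i,e)
round 2: derive path(e,b) via R1 from path(e,i), parent(i,b)
round 2: derive path(e,e) via R1 from path(e,i), parent(i,e)
round 2: derive path(i,i) via R1 from path(i,e), parent(e,i)
round 2: derive path(i,j) via R1 from path(i,b), parent(b,j)
round 2: derive path(j,i) via R1 from path(j,e), parent(e,i)
round 2: derive deriv(b,h) via R3 from deriv(b,j), path(j,h)
round 2: derive deriv(b,i) via R3 from deriv(b,e), path(e,i)
round 2: derive deriv(c,i) via R3 from deriv(c,d), path(d,i)
round 2: derive deriv(c,j) via R3 from deriv(c,b), path(b,j)
round 2: derive deriv(d,b) via R3 from deriv(d,i), path(i,b)
round 2: derive deriv(d,e) via R3 from deriv(d,i), path(i,e)
round 2: derive deriv(e,b) via R3 from deriv(e,i), path(i,b)
round 2: derive deriv(e,e) via R3 from deriv(e,i), path(i,e)
round 2: derive deriv(i,i) via R3 from deriv(i,d), path(d,i)
round 2: derive deriv(i,j) via R3 from deriv(i,b), path(b,j)
round 2: derive deriv(j,i) via R3 from deriv(j,d), path(d,i)
round 2: derive deriv(j,j) via R3 from deriv(j,b), path(b,j)
round 3: derive path(b,i) via R1 from path(b,e), parent(e,i)
round 3: derive path(c,b) via R1 from path(c,i), parent(i,b)
round 3: derive path(c,e) via R1 from path(c,i), parent(i,e)
round 3: derive path(d,j) via R1 from path(d,b), parent(b,j)
round 3: derive path(e,j) via R1 from path(e,b), parent(b,j)
round 3: derive path(i,h) via R1 from path(i,j), parent(j,h)
round 3: derive path(j,b) via R1 from path(j,i), parent(i,b)
round 3: derive deriv(c,e) via R3 from deriv(c,b), path(b,e)
round 3: derive deriv(d,j) via R3 from deriv(d,b), path(b,j)
round 3: derive deriv(e,j) via R3 from deriv(e,b), path(b,j)
round 3: derive deriv(i,h) via R3 from deriv(i,b), path(b,h)
round 4: derive path(c,j) via R1 from path(c,b), parent(b,j)
round 4: derive path(d,h) via R1 from path(d,j), parent(j,h)
round 4: derive path(e,h) via R1 from path(e,j), parent(j,h)
round 4: derive path(j,j) via R1 from path(j,b), parent(b,j)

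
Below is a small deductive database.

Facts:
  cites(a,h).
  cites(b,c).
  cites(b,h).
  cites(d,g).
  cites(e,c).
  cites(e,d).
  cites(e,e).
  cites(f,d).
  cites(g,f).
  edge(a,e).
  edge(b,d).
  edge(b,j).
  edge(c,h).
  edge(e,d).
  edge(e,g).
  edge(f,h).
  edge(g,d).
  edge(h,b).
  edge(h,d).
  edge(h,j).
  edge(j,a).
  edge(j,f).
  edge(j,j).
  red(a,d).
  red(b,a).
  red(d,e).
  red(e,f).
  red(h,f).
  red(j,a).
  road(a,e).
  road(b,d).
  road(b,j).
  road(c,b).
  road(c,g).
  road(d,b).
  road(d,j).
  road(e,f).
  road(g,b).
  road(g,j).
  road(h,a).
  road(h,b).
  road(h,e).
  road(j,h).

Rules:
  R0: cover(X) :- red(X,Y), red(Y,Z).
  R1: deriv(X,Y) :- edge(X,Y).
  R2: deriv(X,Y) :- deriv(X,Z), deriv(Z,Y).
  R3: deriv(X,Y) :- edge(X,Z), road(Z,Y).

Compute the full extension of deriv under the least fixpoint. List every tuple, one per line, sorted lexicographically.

deriv(a,a)
deriv(a,b)
deriv(a,d)
deriv(a,e)
deriv(a,f)
deriv(a,g)
deriv(a,h)
deriv(a,j)
deriv(b,a)
deriv(b,b)
deriv(b,d)
deriv(b,e)
deriv(b,f)
deriv(b,g)
deriv(b,h)
deriv(b,j)
deriv(c,a)
deriv(c,b)
deriv(c,d)
deriv(c,e)
deriv(c,f)
deriv(c,g)
deriv(c,h)
deriv(c,j)
deriv(e,a)
deriv(e,b)
deriv(e,d)
deriv(e,e)
deriv(e,f)
deriv(e,g)
deriv(e,h)
deriv(e,j)
deriv(f,a)
deriv(f,b)
deriv(f,d)
deriv(f,e)
deriv(f,f)
deriv(f,g)
deriv(f,h)
deriv(f,j)
deriv(g,a)
deriv(g,b)
deriv(g,d)
deriv(g,e)
deriv(g,f)
deriv(g,g)
deriv(g,h)
deriv(g,j)
deriv(h,a)
deriv(h,b)
deriv(h,d)
deriv(h,e)
deriv(h,f)
deriv(h,g)
deriv(h,h)
deriv(h,j)
deriv(j,a)
deriv(j,b)
deriv(j,d)
deriv(j,e)
deriv(j,f)
deriv(j,g)
deriv(j,h)
deriv(j,j)

round 1: derive deriv(a,e) via R1 from edge(a,e)
round 1: derive deriv(b,d) via R1 from edge(b,d)
round 1: derive deriv(b,j) via R1 from edge(b,j)
round 1: derive deriv(c,h) via R1 from edge(c,h)
round 1: derive deriv(e,d) via R1 from edge(e,d)
round 1: derive deriv(e,g) via R1 from edge(e,g)
round 1: derive deriv(f,h) via R1 from edge(f,h)
round 1: derive deriv(g,d) via R1 from edge(g,d)
round 1: derive deriv(h,b) via R1 from edge(h,b)
round 1: derive deriv(h,d) via R1 from edge(h,d)
round 1: derive deriv(h,j) via R1 from edge(h,j)
round 1: derive deriv(j,a) via R1 from edge(j,a)
round 1: derive deriv(j,f) via R1 from edge(j,f)
round 1: derive deriv(j,j) via R1 from edge(j,j)
round 1: derive deriv(a,f) via R3 from edge(a,e), road(e,f)
round 1: derive deriv(b,b) via R3 from edge(b,d), road(d,b)
round 1: derive deriv(b,h) via R3 from edge(b,j), road(j,h)
round 1: derive deriv(c,a) via R3 from edge(c,h), road(h,a)
round 1: derive deriv(c,b) via R3 from edge(c,h), road(h,b)
round 1: derive deriv(c,e) via R3 from edge(c,h), road(h,e)
round 1: derive deriv(e,b) via R3 from edge(e,d), road(d,b)
round 1: derive deriv(e,j) via R3 from edge(e,d), road(d,j)
round 1: derive deriv(f,a) via R3 from edge(f,h), road(h,a)
round 1: derive deriv(f,b) via R3 from edge(f,h), road(h,b)
round 1: derive deriv(f,e) via R3 from edge(f,h), road(h,e)
round 1: derive deriv(g,b) via R3 from edge(g,d), road(d,b)
round 1: derive deriv(g,j) via R3 from edge(g,d), road(d,j)
round 1: derive deriv(h,h) via R3 from edge(h,j), road(j,h)
round 1: derive deriv(j,e) via R3 from edge(j,a), road(a,e)
round 1: derive deriv(j,h) via R3 from edge(j,j), road(j,h)
round 2: derive deriv(a,a) via R2 from deriv(a,f), deriv(f,a)
round 2: derive deriv(a,b) via R2 from deriv(a,e), deriv(e,b)
round 2: derive deriv(a,d) via R2 from deriv(a,e), deriv(e,d)
round 2: derive deriv(a,g) via R2 from deriv(a,e), deriv(e,g)
round 2: derive deriv(a,h) via R2 from deriv(a,f), deriv(f,h)
round 2: derive deriv(a,j) via R2 from deriv(a,e), deriv(e,j)
round 2: derive deriv(b,a) via R2 from deriv(b,j), deriv(j,a)
round 2: derive deriv(b,e) via R2 from deriv(b,j), deriv(j,e)
round 2: derive deriv(b,f) via R2 from deriv(b,j), deriv(j,f)
round 2: derive deriv(c,d) via R2 from deriv(c,b), deriv(b,d)
round 2: derive deriv(c,f) via R2 from deriv(c,a), deriv(a,f)
round 2: derive deriv(c,g) via R2 from deriv(c,e), deriv(e,g)
round 2: derive deriv(c,j) via R2 from deriv(c,b), deriv(b,j)
round 2: derive deriv(e,a) via R2 from deriv(e,j), deriv(j,a)
round 2: derive deriv(e,e) via R2 from deriv(e,j), deriv(j,e)
round 2: derive deriv(e,f) via R2 from deriv(e,j), deriv(j,f)
round 2: derive deriv(e,h) via R2 from deriv(e,b), deriv(b,h)
round 2: derive deriv(f,d) via R2 from deriv(f,b), deriv(b,d)
round 2: derive deriv(f,f) via R2 from deriv(f,a), deriv(a,f)
round 2: derive deriv(f,g) via R2 from deriv(f,e), deriv(e,g)
round 2: derive deriv(f,j) via R2 from deriv(f,b), deriv(b,j)
round 2: derive deriv(g,a) via R2 from deriv(g,j), deriv(j,a)
round 2: derive deriv(g,e) via R2 from deriv(g,j), deriv(j,e)
round 2: derive deriv(g,f) via R2 from deriv(g,j), deriv(j,f)
round 2: derive deriv(g,h) via R2 from deriv(g,b), deriv(b,h)
round 2: derive deriv(h,a) via R2 from deriv(h,j), deriv(j,a)
round 2: derive deriv(h,e) via R2 from deriv(h,j), deriv(j,e)
round 2: derive deriv(h,f) via R2 from deriv(h,j), deriv(j,f)
round 2: derive deriv(j,b) via R2 from deriv(j,e), deriv(e,b)
round 2: derive deriv(j,d) via R2 from deriv(j,e), deriv(e,d)
round 2: derive deriv(j,g) via R2 from deriv(j,e), deriv(e,g)
round 3: derive deriv(b,g) via R2 from deriv(b,a), deriv(a,g)
round 3: derive deriv(g,g) via R2 from deriv(g,a), deriv(a,g)
round 3: derive deriv(h,g) via R2 from deriv(h,a), deriv(a,g)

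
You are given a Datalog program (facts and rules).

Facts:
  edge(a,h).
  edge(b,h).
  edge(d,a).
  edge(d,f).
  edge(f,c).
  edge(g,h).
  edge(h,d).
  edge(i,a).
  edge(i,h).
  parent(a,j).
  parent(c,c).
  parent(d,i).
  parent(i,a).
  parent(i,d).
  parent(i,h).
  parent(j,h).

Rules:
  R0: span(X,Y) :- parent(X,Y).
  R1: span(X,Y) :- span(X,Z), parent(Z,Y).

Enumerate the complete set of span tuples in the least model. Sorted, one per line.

span(a,h)
span(a,j)
span(c,c)
span(d,a)
span(d,d)
span(d,h)
span(d,i)
span(d,j)
span(i,a)
span(i,d)
span(i,h)
span(i,i)
span(i,j)
span(j,h)

round 1: derive span(a,j) via R0 from parent(a,j)
round 1: derive span(c,c) via R0 from parent(c,c)
round 1: derive span(d,i) via R0 from parent(d,i)
round 1: derive span(i,a) via R0 from parent(i,a)
round 1: derive span(i,d) via R0 from parent(i,d)
round 1: derive span(i,h) via R0 from parent(i,h)
round 1: derive span(j,h) via R0 from parent(j,h)
round 2: derive span(a,h) via R1 from span(a,j), parent(j,h)
round 2: derive span(d,a) via R1 from span(d,i), parent(i,a)
round 2: derive span(d,d) via R1 from span(d,i), parent(i,d)
round 2: derive span(d,h) via R1 from span(d,i), parent(i,h)
round 2: derive span(i,i) via R1 from span(i,d), parent(d,i)
round 2: derive span(i,j) via R1 from span(i,a), parent(a,j)
round 3: derive span(d,j) via R1 from span(d,a), parent(a,j)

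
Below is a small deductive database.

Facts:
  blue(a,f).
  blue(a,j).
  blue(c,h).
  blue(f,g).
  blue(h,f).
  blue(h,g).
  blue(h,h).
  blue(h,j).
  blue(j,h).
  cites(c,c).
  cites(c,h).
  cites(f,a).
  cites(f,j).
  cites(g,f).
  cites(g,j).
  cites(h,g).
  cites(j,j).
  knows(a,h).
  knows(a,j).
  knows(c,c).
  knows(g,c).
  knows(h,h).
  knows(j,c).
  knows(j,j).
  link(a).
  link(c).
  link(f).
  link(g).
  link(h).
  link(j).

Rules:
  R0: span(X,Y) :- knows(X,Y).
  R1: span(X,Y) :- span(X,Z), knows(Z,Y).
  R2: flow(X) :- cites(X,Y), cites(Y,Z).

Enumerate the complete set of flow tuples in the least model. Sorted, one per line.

flow(c)
flow(f)
flow(g)
flow(h)
flow(j)

round 1: derive flow(c) via R2 from cites(c,c), cites(c,c)
round 1: derive flow(f) via R2 from cites(f,j), cites(j,j)
round 1: derive flow(g) via R2 from cites(g,f), cites(f,a)
round 1: derive flow(h) via R2 from cites(h,g), cites(g,f)
round 1: derive flow(j) via R2 from cites(j,j), cites(j,j)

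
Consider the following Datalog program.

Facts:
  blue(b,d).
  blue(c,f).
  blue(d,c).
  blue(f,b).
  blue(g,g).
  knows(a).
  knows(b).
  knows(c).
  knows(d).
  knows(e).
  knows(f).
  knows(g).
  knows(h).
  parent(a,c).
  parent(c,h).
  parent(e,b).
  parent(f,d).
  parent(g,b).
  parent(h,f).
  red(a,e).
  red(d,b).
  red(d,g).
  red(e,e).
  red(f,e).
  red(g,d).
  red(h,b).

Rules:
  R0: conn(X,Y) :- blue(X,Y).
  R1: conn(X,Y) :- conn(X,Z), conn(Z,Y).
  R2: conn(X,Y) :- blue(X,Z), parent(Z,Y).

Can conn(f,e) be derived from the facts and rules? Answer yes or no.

round 1: derive conn(b,d) via R0 from blue(b,d)
round 1: derive conn(c,f) via R0 from blue(c,f)
round 1: derive conn(d,c) via R0 from blue(d,c)
round 1: derive conn(f,b) via R0 from blue(f,b)
round 1: derive conn(g,g) via R0 from blue(g,g)
round 1: derive conn(c,d) via R2 from blue(c,f), parent(f,d)
round 1: derive conn(d,h) via R2 from blue(d,c), parent(c,h)
round 1: derive conn(g,b) via R2 from blue(g,g), parent(g,b)
round 2: derive conn(b,c) via R1 from conn(b,d), conn(d,c)
round 2: derive conn(b,h) via R1 from conn(b,d), conn(d,h)
round 2: derive conn(c,b) via R1 from conn(c,f), conn(f,b)
round 2: derive conn(c,c) via R1 from conn(c,d), conn(d,c)
round 2: derive conn(c,h) via R1 from conn(c,d), conn(d,h)
round 2: derive conn(d,d) via R1 from conn(d,c), conn(c,d)
round 2: derive conn(d,f) via R1 from conn(d,c), conn(c,f)
round 2: derive conn(f,d) via R1 from conn(f,b), conn(b,d)
round 2: derive conn(g,d) via R1 from conn(g,b), conn(b,d)
round 3: derive conn(b,b) via R1 from conn(b,c), conn(c,b)
round 3: derive conn(b,f) via R1 from conn(b,c), conn(c,f)
round 3: derive conn(d,b) via R1 from conn(d,c), conn(c,b)
round 3: derive conn(f,c) via R1 from conn(f,b), conn(b,c)
round 3: derive conn(f,f) via R1 from conn(f,d), conn(d,f)
round 3: derive conn(f,h) via R1 from conn(f,b), conn(b,h)
round 3: derive conn(g,c) via R1 from conn(g,b), conn(b,c)
round 3: derive conn(g,f) via R1 from conn(g,d), conn(d,f)
round 3: derive conn(g,h) via R1 from conn(g,b), conn(b,h)

no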